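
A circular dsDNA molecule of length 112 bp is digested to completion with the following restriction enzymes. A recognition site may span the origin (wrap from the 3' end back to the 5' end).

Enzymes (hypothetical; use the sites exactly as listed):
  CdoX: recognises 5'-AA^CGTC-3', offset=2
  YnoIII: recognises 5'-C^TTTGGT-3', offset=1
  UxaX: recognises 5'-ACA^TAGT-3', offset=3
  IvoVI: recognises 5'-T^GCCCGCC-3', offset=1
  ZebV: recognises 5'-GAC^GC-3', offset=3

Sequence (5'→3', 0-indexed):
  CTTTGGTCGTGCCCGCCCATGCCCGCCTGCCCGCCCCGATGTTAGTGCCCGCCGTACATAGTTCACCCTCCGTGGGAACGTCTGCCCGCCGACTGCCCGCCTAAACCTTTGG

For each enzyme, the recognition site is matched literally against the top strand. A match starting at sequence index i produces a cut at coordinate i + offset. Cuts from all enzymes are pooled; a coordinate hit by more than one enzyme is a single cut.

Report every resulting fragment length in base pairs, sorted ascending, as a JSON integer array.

[5,8,9,10,11,12,18,19,20]

Scan for sites:
  CdoX AACGTC/2: at [76] ⇒ [78]
  YnoIII CTTTGGT/1: at [0] ⇒ [1]
  UxaX ACATAGT/3: at [55] ⇒ [58]
  IvoVI TGCCCGCC/1: at [9, 19, 27, 45, 82, 93] ⇒ [10, 20, 28, 46, 83, 94]
  ZebV (GACGC, off=3): no sites

All cut coordinates (distinct, sorted): [1, 10, 20, 28, 46, 58, 78, 83, 94]

Fragment lengths:
  1→10: 9 bp
  10→20: 10 bp
  20→28: 8 bp
  28→46: 18 bp
  46→58: 12 bp
  58→78: 20 bp
  78→83: 5 bp
  83→94: 11 bp
  94→1 (wrap): 112-94+1 = 19 bp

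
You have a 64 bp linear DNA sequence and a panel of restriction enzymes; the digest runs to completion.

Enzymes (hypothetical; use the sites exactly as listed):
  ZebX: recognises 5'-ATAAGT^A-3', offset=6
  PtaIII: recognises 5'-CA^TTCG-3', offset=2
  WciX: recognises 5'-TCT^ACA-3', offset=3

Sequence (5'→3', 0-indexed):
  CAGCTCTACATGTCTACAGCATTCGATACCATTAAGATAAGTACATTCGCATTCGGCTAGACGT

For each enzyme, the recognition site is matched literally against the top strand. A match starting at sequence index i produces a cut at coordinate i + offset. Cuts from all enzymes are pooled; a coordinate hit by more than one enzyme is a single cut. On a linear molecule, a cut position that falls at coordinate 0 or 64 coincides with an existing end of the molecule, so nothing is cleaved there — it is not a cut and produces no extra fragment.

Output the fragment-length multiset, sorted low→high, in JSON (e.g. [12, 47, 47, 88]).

[3,6,6,7,8,13,21]

Site scan:
  ZebX ATAAGTA/6: at [36] ⇒ [42]
  PtaIII CATTCG/2: at [19, 43, 49] ⇒ [21, 45, 51]
  WciX TCTACA/3: at [4, 12] ⇒ [7, 15]

All cut coordinates (distinct, sorted): [7, 15, 21, 42, 45, 51]

Fragments:
  [0,7): 7 bp
  [7,15): 8 bp
  [15,21): 6 bp
  [21,42): 21 bp
  [42,45): 3 bp
  [45,51): 6 bp
  [51,64): 13 bp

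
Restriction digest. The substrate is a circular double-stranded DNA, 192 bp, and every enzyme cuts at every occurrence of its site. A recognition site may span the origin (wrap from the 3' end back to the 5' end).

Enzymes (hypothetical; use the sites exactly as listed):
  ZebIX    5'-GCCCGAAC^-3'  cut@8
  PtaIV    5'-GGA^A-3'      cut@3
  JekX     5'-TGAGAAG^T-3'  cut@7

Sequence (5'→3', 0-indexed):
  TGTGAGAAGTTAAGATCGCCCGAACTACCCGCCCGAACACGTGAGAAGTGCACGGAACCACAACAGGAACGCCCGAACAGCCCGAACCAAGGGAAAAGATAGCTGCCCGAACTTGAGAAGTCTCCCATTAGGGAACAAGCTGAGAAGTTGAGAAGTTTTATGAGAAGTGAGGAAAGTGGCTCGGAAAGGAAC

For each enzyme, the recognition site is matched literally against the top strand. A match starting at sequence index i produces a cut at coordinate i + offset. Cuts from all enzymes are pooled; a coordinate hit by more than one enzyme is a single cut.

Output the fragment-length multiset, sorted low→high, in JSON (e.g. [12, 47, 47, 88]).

[5,6,7,8,8,8,9,10,10,11,12,12,12,13,13,14,16,18]

Per-enzyme occurrences:
  ZebIX (GCCCGAAC, off=8): starts [17, 30, 70, 79, 104] → cuts [25, 38, 78, 87, 112]
  PtaIV (GGAA, off=3): starts [53, 65, 91, 131, 170, 182, 187] → cuts [56, 68, 94, 134, 173, 185, 190]
  JekX (TGAGAAGT, off=7): starts [2, 41, 113, 140, 148, 160] → cuts [9, 48, 120, 147, 155, 167]

Pooled cuts: [9, 25, 38, 48, 56, 68, 78, 87, 94, 112, 120, 134, 147, 155, 167, 173, 185, 190]

Fragments:
  9→25: 16 bp
  25→38: 13 bp
  38→48: 10 bp
  48→56: 8 bp
  56→68: 12 bp
  68→78: 10 bp
  78→87: 9 bp
  87→94: 7 bp
  94→112: 18 bp
  112→120: 8 bp
  120→134: 14 bp
  134→147: 13 bp
  147→155: 8 bp
  155→167: 12 bp
  167→173: 6 bp
  173→185: 12 bp
  185→190: 5 bp
  190→9 (wrap): 192-190+9 = 11 bp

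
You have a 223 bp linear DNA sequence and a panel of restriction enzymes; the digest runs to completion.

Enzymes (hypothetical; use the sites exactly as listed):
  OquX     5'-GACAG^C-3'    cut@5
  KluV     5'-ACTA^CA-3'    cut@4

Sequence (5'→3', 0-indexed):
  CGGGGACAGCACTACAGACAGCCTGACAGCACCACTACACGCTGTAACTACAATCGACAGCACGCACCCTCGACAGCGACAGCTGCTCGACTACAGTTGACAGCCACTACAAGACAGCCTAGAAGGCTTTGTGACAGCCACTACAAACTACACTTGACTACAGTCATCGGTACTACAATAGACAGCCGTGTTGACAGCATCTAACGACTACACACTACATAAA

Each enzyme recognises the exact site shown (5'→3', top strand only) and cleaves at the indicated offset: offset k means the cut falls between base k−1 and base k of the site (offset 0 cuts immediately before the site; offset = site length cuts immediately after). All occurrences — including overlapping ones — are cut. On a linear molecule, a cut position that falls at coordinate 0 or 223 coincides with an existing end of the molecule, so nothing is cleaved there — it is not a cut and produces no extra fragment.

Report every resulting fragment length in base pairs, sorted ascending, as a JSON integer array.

[5,6,6,6,6,7,7,7,8,8,8,9,10,10,10,10,11,12,13,13,15,16,20]

Scan for sites:
  OquX GACAGC/5: at [4, 16, 24, 55, 71, 77, 98, 112, 132, 180, 192] ⇒ [9, 21, 29, 60, 76, 82, 103, 117, 137, 185, 197]
  KluV ACTACA/4: at [10, 33, 46, 89, 105, 139, 146, 156, 171, 206, 213] ⇒ [14, 37, 50, 93, 109, 143, 150, 160, 175, 210, 217]

Pooled cuts: [9, 14, 21, 29, 37, 50, 60, 76, 82, 93, 103, 109, 117, 137, 143, 150, 160, 175, 185, 197, 210, 217]

Fragments:
  [0,9): 9 bp
  [9,14): 5 bp
  [14,21): 7 bp
  [21,29): 8 bp
  [29,37): 8 bp
  [37,50): 13 bp
  [50,60): 10 bp
  [60,76): 16 bp
  [76,82): 6 bp
  [82,93): 11 bp
  [93,103): 10 bp
  [103,109): 6 bp
  [109,117): 8 bp
  [117,137): 20 bp
  [137,143): 6 bp
  [143,150): 7 bp
  [150,160): 10 bp
  [160,175): 15 bp
  [175,185): 10 bp
  [185,197): 12 bp
  [197,210): 13 bp
  [210,217): 7 bp
  [217,223): 6 bp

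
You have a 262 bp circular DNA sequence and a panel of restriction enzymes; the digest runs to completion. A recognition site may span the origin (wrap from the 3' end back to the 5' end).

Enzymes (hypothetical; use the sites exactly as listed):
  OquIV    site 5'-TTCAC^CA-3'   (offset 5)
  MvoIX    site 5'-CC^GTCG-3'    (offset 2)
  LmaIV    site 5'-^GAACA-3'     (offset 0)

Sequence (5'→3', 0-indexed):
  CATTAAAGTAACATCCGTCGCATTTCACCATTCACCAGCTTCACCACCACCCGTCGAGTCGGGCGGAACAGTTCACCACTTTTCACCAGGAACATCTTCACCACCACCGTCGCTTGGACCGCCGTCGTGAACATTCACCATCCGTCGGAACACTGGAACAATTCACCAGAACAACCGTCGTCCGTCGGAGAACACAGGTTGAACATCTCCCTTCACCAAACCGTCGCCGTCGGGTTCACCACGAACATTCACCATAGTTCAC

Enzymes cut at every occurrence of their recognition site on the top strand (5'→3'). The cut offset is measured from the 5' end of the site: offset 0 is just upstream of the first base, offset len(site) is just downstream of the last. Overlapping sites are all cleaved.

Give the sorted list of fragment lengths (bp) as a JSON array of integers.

Per-enzyme occurrences:
  OquIV TTCACCA/5: at [23, 30, 39, 71, 81, 96, 133, 161, 211, 234, 247, 257] ⇒ [0, 28, 35, 44, 76, 86, 101, 138, 166, 216, 239, 252]
  MvoIX CCGTCG/2: at [14, 50, 106, 121, 141, 174, 181, 220, 226] ⇒ [16, 52, 108, 123, 143, 176, 183, 222, 228]
  LmaIV GAACA/0: at [65, 89, 128, 147, 155, 168, 189, 200, 242] ⇒ [65, 89, 128, 147, 155, 168, 189, 200, 242]

All cut coordinates (distinct, sorted): [0, 16, 28, 35, 44, 52, 65, 76, 86, 89, 101, 108, 123, 128, 138, 143, 147, 155, 166, 168, 176, 183, 189, 200, 216, 222, 228, 239, 242, 252]

Fragments:
  0→16: 16 bp
  16→28: 12 bp
  28→35: 7 bp
  35→44: 9 bp
  44→52: 8 bp
  52→65: 13 bp
  65→76: 11 bp
  76→86: 10 bp
  86→89: 3 bp
  89→101: 12 bp
  101→108: 7 bp
  108→123: 15 bp
  123→128: 5 bp
  128→138: 10 bp
  138→143: 5 bp
  143→147: 4 bp
  147→155: 8 bp
  155→166: 11 bp
  166→168: 2 bp
  168→176: 8 bp
  176→183: 7 bp
  183→189: 6 bp
  189→200: 11 bp
  200→216: 16 bp
  216→222: 6 bp
  222→228: 6 bp
  228→239: 11 bp
  239→242: 3 bp
  242→252: 10 bp
  252→0 (wrap): 262-252+0 = 10 bp

[2,3,3,4,5,5,6,6,6,7,7,7,8,8,8,9,10,10,10,10,11,11,11,11,12,12,13,15,16,16]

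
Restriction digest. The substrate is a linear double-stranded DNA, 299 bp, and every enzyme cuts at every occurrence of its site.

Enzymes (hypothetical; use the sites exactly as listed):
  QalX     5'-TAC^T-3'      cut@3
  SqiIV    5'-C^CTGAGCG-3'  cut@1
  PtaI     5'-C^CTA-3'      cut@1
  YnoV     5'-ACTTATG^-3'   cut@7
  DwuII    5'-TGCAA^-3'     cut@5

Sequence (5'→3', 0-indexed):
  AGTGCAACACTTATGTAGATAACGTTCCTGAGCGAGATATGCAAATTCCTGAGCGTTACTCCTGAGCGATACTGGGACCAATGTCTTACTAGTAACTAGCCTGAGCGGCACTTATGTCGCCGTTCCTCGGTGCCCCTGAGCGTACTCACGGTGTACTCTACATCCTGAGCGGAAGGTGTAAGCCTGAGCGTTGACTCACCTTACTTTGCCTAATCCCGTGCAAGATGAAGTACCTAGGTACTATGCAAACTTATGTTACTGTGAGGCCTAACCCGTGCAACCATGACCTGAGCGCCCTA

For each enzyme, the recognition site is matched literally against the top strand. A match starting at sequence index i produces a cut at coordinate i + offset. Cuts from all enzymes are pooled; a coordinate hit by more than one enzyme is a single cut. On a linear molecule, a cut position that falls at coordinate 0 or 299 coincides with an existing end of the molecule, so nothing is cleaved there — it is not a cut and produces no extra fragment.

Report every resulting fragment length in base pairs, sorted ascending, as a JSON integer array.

Site scan:
  QalX (TACT, off=3): starts [56, 69, 86, 142, 153, 201, 238, 256] → cuts [59, 72, 89, 145, 156, 204, 241, 259]
  SqiIV (CCTGAGCG, off=1): starts [26, 47, 60, 99, 134, 163, 182, 286] → cuts [27, 48, 61, 100, 135, 164, 183, 287]
  PtaI (CCTA, off=1): starts [208, 232, 266, 295] → cuts [209, 233, 267, 296]
  YnoV (ACTTATG, off=7): starts [8, 109, 248] → cuts [15, 116, 255]
  DwuII (TGCAA, off=5): starts [2, 39, 218, 243, 275] → cuts [7, 44, 223, 248, 280]

Pooled cuts: [7, 15, 27, 44, 48, 59, 61, 72, 89, 100, 116, 135, 145, 156, 164, 183, 204, 209, 223, 233, 241, 248, 255, 259, 267, 280, 287, 296]

Fragments:
  [0,7): 7 bp
  [7,15): 8 bp
  [15,27): 12 bp
  [27,44): 17 bp
  [44,48): 4 bp
  [48,59): 11 bp
  [59,61): 2 bp
  [61,72): 11 bp
  [72,89): 17 bp
  [89,100): 11 bp
  [100,116): 16 bp
  [116,135): 19 bp
  [135,145): 10 bp
  [145,156): 11 bp
  [156,164): 8 bp
  [164,183): 19 bp
  [183,204): 21 bp
  [204,209): 5 bp
  [209,223): 14 bp
  [223,233): 10 bp
  [233,241): 8 bp
  [241,248): 7 bp
  [248,255): 7 bp
  [255,259): 4 bp
  [259,267): 8 bp
  [267,280): 13 bp
  [280,287): 7 bp
  [287,296): 9 bp
  [296,299): 3 bp

[2,3,4,4,5,7,7,7,7,8,8,8,8,9,10,10,11,11,11,11,12,13,14,16,17,17,19,19,21]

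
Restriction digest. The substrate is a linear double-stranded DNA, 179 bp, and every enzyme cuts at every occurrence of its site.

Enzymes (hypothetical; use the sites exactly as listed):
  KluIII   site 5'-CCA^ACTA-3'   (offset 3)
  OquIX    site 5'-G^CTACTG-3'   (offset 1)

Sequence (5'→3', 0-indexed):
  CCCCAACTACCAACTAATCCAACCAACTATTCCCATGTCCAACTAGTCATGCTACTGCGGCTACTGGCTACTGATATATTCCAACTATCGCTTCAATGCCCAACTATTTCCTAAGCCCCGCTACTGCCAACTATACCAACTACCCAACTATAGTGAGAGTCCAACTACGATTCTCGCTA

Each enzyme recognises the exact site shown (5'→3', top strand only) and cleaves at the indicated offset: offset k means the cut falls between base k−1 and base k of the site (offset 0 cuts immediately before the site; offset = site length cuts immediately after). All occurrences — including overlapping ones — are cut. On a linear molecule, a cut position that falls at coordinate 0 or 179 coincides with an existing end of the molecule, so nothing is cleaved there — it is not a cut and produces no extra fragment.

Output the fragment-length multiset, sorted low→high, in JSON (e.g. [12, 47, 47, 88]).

Site scan:
  KluIII CCAACTA/3: at [2, 9, 22, 38, 80, 99, 126, 135, 143, 160] ⇒ [5, 12, 25, 41, 83, 102, 129, 138, 146, 163]
  OquIX GCTACTG/1: at [50, 59, 66, 119] ⇒ [51, 60, 67, 120]

All cut coordinates (distinct, sorted): [5, 12, 25, 41, 51, 60, 67, 83, 102, 120, 129, 138, 146, 163]

Fragment lengths:
  [0,5): 5 bp
  [5,12): 7 bp
  [12,25): 13 bp
  [25,41): 16 bp
  [41,51): 10 bp
  [51,60): 9 bp
  [60,67): 7 bp
  [67,83): 16 bp
  [83,102): 19 bp
  [102,120): 18 bp
  [120,129): 9 bp
  [129,138): 9 bp
  [138,146): 8 bp
  [146,163): 17 bp
  [163,179): 16 bp

[5,7,7,8,9,9,9,10,13,16,16,16,17,18,19]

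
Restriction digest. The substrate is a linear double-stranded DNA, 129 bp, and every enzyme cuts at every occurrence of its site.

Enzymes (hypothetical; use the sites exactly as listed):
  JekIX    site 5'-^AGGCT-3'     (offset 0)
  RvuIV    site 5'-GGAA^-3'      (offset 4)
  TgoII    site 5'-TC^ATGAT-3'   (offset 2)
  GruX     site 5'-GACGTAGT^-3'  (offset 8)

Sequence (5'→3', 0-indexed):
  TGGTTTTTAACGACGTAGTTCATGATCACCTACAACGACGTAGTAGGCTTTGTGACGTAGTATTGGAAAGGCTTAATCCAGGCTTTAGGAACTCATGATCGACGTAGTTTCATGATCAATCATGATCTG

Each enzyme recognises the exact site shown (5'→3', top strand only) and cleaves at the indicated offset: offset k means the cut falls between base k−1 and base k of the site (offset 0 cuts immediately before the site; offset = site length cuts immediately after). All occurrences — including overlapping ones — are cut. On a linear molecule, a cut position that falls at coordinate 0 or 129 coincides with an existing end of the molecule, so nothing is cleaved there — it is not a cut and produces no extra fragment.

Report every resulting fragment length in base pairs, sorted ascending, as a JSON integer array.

[2,3,3,7,8,10,11,12,14,17,19,23]

Per-enzyme occurrences:
  JekIX (AGGCT, off=0): starts [44, 68, 79] → cuts [44, 68, 79]
  RvuIV (GGAA, off=4): starts [64, 87] → cuts [68, 91]
  TgoII (TCATGAT, off=2): starts [19, 92, 109, 119] → cuts [21, 94, 111, 121]
  GruX (GACGTAGT, off=8): starts [11, 36, 53, 100] → cuts [19, 44, 61, 108]

All cut coordinates (distinct, sorted): [19, 21, 44, 61, 68, 79, 91, 94, 108, 111, 121]

Fragment lengths:
  [0,19): 19 bp
  [19,21): 2 bp
  [21,44): 23 bp
  [44,61): 17 bp
  [61,68): 7 bp
  [68,79): 11 bp
  [79,91): 12 bp
  [91,94): 3 bp
  [94,108): 14 bp
  [108,111): 3 bp
  [111,121): 10 bp
  [121,129): 8 bp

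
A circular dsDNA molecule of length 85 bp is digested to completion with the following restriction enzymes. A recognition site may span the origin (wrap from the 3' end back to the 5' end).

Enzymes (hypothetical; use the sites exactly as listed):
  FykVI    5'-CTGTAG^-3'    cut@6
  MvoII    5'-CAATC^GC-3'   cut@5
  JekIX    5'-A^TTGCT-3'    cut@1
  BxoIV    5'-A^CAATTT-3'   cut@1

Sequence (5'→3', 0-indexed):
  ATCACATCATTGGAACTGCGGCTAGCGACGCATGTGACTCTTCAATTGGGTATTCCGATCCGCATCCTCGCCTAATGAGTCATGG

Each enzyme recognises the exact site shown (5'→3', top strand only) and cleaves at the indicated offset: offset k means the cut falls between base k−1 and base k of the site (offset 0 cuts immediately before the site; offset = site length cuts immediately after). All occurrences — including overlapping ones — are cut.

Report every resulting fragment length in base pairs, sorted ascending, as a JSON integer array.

Per-enzyme occurrences:
  FykVI (CTGTAG, off=6): no sites
  MvoII (CAATCGC, off=5): no sites
  JekIX (ATTGCT, off=1): no sites
  BxoIV (ACAATTT, off=1): no sites

All cut coordinates (distinct, sorted): ∅

Fragments:
  no cuts → one circular fragment of 85 bp

[85]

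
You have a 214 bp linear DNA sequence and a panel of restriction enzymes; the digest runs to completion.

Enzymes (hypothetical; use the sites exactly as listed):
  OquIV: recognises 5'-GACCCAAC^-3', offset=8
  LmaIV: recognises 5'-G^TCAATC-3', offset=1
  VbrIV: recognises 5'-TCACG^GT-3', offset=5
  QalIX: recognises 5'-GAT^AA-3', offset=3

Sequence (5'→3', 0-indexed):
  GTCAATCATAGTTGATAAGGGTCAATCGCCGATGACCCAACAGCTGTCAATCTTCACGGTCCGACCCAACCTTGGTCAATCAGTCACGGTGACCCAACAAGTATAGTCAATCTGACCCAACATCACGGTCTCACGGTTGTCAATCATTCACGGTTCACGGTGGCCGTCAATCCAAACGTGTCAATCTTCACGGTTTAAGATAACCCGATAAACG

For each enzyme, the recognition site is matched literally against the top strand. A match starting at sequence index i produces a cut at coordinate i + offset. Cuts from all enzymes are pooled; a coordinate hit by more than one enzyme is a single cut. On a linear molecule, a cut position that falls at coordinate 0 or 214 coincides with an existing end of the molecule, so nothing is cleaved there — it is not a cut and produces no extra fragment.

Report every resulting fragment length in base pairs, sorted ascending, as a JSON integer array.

Per-enzyme occurrences:
  OquIV (GACCCAAC, off=8): starts [33, 62, 90, 113] → cuts [41, 70, 98, 121]
  LmaIV (GTCAATC, off=1): starts [0, 20, 45, 74, 105, 138, 165, 179] → cuts [1, 21, 46, 75, 106, 139, 166, 180]
  VbrIV (TCACGGT, off=5): starts [53, 83, 122, 130, 147, 154, 187] → cuts [58, 88, 127, 135, 152, 159, 192]
  QalIX (GATAA, off=3): starts [13, 198, 206] → cuts [16, 201, 209]

All cut coordinates (distinct, sorted): [1, 16, 21, 41, 46, 58, 70, 75, 88, 98, 106, 121, 127, 135, 139, 152, 159, 166, 180, 192, 201, 209]

Fragment lengths:
  [0,1): 1 bp
  [1,16): 15 bp
  [16,21): 5 bp
  [21,41): 20 bp
  [41,46): 5 bp
  [46,58): 12 bp
  [58,70): 12 bp
  [70,75): 5 bp
  [75,88): 13 bp
  [88,98): 10 bp
  [98,106): 8 bp
  [106,121): 15 bp
  [121,127): 6 bp
  [127,135): 8 bp
  [135,139): 4 bp
  [139,152): 13 bp
  [152,159): 7 bp
  [159,166): 7 bp
  [166,180): 14 bp
  [180,192): 12 bp
  [192,201): 9 bp
  [201,209): 8 bp
  [209,214): 5 bp

[1,4,5,5,5,5,6,7,7,8,8,8,9,10,12,12,12,13,13,14,15,15,20]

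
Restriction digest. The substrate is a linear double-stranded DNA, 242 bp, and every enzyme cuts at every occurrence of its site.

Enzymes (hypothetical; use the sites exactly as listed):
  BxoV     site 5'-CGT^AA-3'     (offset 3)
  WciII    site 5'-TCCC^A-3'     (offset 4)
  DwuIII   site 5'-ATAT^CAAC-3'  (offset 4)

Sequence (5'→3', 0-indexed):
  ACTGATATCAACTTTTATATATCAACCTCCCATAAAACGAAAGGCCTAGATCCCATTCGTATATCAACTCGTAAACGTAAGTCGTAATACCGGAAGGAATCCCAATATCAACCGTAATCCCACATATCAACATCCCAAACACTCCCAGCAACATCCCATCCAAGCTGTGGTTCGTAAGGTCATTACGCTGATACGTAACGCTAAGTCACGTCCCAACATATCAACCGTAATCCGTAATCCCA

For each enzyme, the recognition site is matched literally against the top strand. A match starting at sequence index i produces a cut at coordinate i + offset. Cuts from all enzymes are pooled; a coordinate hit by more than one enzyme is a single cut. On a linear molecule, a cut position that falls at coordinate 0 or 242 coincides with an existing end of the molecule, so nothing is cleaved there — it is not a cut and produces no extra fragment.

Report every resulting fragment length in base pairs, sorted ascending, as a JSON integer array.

[1,5,6,6,6,6,7,7,7,7,7,8,8,9,9,10,10,11,14,18,18,18,21,23]

Per-enzyme occurrences:
  BxoV CGTAA/3: at [69, 75, 82, 112, 172, 193, 225, 232] ⇒ [72, 78, 85, 115, 175, 196, 228, 235]
  WciII TCCCA/4: at [27, 50, 99, 117, 132, 142, 153, 210, 237] ⇒ [31, 54, 103, 121, 136, 146, 157, 214, 241]
  DwuIII ATATCAAC/4: at [4, 18, 60, 104, 123, 217] ⇒ [8, 22, 64, 108, 127, 221]

All cut coordinates (distinct, sorted): [8, 22, 31, 54, 64, 72, 78, 85, 103, 108, 115, 121, 127, 136, 146, 157, 175, 196, 214, 221, 228, 235, 241]

Fragments:
  [0,8): 8 bp
  [8,22): 14 bp
  [22,31): 9 bp
  [31,54): 23 bp
  [54,64): 10 bp
  [64,72): 8 bp
  [72,78): 6 bp
  [78,85): 7 bp
  [85,103): 18 bp
  [103,108): 5 bp
  [108,115): 7 bp
  [115,121): 6 bp
  [121,127): 6 bp
  [127,136): 9 bp
  [136,146): 10 bp
  [146,157): 11 bp
  [157,175): 18 bp
  [175,196): 21 bp
  [196,214): 18 bp
  [214,221): 7 bp
  [221,228): 7 bp
  [228,235): 7 bp
  [235,241): 6 bp
  [241,242): 1 bp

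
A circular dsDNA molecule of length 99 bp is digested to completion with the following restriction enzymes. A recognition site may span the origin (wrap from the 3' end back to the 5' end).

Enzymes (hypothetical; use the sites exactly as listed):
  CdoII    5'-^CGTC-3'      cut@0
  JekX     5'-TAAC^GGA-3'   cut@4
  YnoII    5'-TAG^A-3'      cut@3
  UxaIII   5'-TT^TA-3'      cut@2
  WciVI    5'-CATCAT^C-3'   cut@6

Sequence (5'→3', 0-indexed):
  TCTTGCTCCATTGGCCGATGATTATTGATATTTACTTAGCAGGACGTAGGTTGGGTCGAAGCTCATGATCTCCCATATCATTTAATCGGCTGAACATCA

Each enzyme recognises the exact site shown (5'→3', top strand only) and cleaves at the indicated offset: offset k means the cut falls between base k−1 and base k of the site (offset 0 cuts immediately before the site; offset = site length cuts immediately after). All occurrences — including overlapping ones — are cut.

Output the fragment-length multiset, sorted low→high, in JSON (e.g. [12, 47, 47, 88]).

Site scan:
  CdoII (CGTC, off=0): no sites
  JekX (TAACGGA, off=4): no sites
  YnoII (TAGA, off=3): no sites
  UxaIII (TTTA, off=2): starts [30, 80] → cuts [32, 82]
  WciVI (CATCATC, off=6): starts [94] → cuts [1]

Pooled cuts: [1, 32, 82]

Fragments:
  1→32: 31 bp
  32→82: 50 bp
  82→1 (wrap): 99-82+1 = 18 bp

[18,31,50]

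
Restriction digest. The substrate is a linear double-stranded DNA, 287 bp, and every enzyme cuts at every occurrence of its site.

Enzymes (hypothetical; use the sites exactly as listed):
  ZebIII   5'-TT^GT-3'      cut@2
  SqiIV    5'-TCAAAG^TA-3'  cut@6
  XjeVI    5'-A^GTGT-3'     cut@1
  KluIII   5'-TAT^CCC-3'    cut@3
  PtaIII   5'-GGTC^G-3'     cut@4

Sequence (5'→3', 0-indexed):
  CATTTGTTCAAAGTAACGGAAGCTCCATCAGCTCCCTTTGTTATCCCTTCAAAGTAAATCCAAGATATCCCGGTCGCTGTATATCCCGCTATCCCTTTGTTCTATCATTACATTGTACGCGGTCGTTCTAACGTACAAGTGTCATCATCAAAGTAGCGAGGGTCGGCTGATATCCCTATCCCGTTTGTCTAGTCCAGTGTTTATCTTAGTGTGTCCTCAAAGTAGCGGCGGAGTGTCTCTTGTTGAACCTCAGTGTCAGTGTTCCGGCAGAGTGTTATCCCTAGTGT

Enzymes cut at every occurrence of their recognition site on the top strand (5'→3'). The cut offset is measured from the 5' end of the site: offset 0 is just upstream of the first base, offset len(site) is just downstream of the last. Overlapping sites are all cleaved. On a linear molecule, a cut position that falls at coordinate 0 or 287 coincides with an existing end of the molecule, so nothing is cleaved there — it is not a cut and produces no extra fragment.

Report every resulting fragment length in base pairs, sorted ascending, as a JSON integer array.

Per-enzyme occurrences:
  ZebIII (TTGT, off=2): starts [3, 37, 96, 112, 184, 239] → cuts [5, 39, 98, 114, 186, 241]
  SqiIV (TCAAAGTA, off=6): starts [7, 48, 147, 216] → cuts [13, 54, 153, 222]
  XjeVI (AGTGT, off=1): starts [137, 195, 207, 231, 251, 257, 270, 282] → cuts [138, 196, 208, 232, 252, 258, 271, 283]
  KluIII (TATCCC, off=3): starts [41, 65, 81, 89, 170, 176, 275] → cuts [44, 68, 84, 92, 173, 179, 278]
  PtaIII (GGTCG, off=4): starts [71, 120, 160] → cuts [75, 124, 164]

Pooled cuts: [5, 13, 39, 44, 54, 68, 75, 84, 92, 98, 114, 124, 138, 153, 164, 173, 179, 186, 196, 208, 222, 232, 241, 252, 258, 271, 278, 283]

Fragment lengths:
  [0,5): 5 bp
  [5,13): 8 bp
  [13,39): 26 bp
  [39,44): 5 bp
  [44,54): 10 bp
  [54,68): 14 bp
  [68,75): 7 bp
  [75,84): 9 bp
  [84,92): 8 bp
  [92,98): 6 bp
  [98,114): 16 bp
  [114,124): 10 bp
  [124,138): 14 bp
  [138,153): 15 bp
  [153,164): 11 bp
  [164,173): 9 bp
  [173,179): 6 bp
  [179,186): 7 bp
  [186,196): 10 bp
  [196,208): 12 bp
  [208,222): 14 bp
  [222,232): 10 bp
  [232,241): 9 bp
  [241,252): 11 bp
  [252,258): 6 bp
  [258,271): 13 bp
  [271,278): 7 bp
  [278,283): 5 bp
  [283,287): 4 bp

[4,5,5,5,6,6,6,7,7,7,8,8,9,9,9,10,10,10,10,11,11,12,13,14,14,14,15,16,26]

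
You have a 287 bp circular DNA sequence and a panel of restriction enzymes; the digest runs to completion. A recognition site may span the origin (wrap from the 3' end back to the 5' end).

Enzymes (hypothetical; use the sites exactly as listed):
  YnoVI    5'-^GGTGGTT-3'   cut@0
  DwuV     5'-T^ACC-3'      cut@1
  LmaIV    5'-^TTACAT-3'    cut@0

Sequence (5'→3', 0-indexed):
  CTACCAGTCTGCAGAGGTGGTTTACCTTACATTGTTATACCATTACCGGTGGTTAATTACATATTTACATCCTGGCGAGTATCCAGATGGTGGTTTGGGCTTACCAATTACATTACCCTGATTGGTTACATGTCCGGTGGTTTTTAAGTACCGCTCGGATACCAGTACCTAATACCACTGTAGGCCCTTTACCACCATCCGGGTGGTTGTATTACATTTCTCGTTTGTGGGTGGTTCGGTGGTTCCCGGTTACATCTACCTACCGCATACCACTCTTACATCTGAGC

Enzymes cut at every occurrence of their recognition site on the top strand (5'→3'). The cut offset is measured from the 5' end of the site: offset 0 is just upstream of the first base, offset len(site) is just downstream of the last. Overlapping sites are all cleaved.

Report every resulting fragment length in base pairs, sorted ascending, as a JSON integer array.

[3,3,4,5,6,6,7,7,7,7,8,8,8,8,9,10,10,11,11,11,12,12,13,14,14,14,17,18,24]

Site scan:
  YnoVI GGTGGTT/0: at [15, 47, 88, 135, 201, 229, 237] ⇒ [15, 47, 88, 135, 201, 229, 237]
  DwuV TACC/1: at [1, 22, 37, 43, 101, 113, 148, 159, 165, 172, 189, 256, 260, 267] ⇒ [2, 23, 38, 44, 102, 114, 149, 160, 166, 173, 190, 257, 261, 268]
  LmaIV TTACAT/0: at [26, 56, 64, 107, 125, 211, 249, 275] ⇒ [26, 56, 64, 107, 125, 211, 249, 275]

Pooled cuts: [2, 15, 23, 26, 38, 44, 47, 56, 64, 88, 102, 107, 114, 125, 135, 149, 160, 166, 173, 190, 201, 211, 229, 237, 249, 257, 261, 268, 275]

Fragment lengths:
  2→15: 13 bp
  15→23: 8 bp
  23→26: 3 bp
  26→38: 12 bp
  38→44: 6 bp
  44→47: 3 bp
  47→56: 9 bp
  56→64: 8 bp
  64→88: 24 bp
  88→102: 14 bp
  102→107: 5 bp
  107→114: 7 bp
  114→125: 11 bp
  125→135: 10 bp
  135→149: 14 bp
  149→160: 11 bp
  160→166: 6 bp
  166→173: 7 bp
  173→190: 17 bp
  190→201: 11 bp
  201→211: 10 bp
  211→229: 18 bp
  229→237: 8 bp
  237→249: 12 bp
  249→257: 8 bp
  257→261: 4 bp
  261→268: 7 bp
  268→275: 7 bp
  275→2 (wrap): 287-275+2 = 14 bp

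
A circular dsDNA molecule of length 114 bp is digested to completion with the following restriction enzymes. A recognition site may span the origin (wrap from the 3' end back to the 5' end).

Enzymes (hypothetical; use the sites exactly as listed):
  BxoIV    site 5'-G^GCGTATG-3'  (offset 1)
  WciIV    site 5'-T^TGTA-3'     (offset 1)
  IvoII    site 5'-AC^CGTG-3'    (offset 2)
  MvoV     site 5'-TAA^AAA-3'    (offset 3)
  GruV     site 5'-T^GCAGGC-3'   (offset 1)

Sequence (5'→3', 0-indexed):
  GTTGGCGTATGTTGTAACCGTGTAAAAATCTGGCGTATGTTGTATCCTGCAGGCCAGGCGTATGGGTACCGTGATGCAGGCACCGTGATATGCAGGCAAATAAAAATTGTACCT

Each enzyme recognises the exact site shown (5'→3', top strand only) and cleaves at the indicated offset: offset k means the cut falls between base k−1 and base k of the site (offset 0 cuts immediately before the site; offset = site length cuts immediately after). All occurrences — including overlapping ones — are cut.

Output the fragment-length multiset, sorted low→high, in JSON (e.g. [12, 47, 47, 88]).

[4,6,6,7,7,8,8,8,8,8,9,11,12,12]

Scan for sites:
  BxoIV (GGCGTATG, off=1): starts [3, 31, 56] → cuts [4, 32, 57]
  WciIV (TTGTA, off=1): starts [11, 39, 106] → cuts [12, 40, 107]
  IvoII (ACCGTG, off=2): starts [16, 67, 81] → cuts [18, 69, 83]
  MvoV (TAAAAA, off=3): starts [22, 100] → cuts [25, 103]
  GruV (TGCAGGC, off=1): starts [47, 74, 90] → cuts [48, 75, 91]

All cut coordinates (distinct, sorted): [4, 12, 18, 25, 32, 40, 48, 57, 69, 75, 83, 91, 103, 107]

Fragment lengths:
  4→12: 8 bp
  12→18: 6 bp
  18→25: 7 bp
  25→32: 7 bp
  32→40: 8 bp
  40→48: 8 bp
  48→57: 9 bp
  57→69: 12 bp
  69→75: 6 bp
  75→83: 8 bp
  83→91: 8 bp
  91→103: 12 bp
  103→107: 4 bp
  107→4 (wrap): 114-107+4 = 11 bp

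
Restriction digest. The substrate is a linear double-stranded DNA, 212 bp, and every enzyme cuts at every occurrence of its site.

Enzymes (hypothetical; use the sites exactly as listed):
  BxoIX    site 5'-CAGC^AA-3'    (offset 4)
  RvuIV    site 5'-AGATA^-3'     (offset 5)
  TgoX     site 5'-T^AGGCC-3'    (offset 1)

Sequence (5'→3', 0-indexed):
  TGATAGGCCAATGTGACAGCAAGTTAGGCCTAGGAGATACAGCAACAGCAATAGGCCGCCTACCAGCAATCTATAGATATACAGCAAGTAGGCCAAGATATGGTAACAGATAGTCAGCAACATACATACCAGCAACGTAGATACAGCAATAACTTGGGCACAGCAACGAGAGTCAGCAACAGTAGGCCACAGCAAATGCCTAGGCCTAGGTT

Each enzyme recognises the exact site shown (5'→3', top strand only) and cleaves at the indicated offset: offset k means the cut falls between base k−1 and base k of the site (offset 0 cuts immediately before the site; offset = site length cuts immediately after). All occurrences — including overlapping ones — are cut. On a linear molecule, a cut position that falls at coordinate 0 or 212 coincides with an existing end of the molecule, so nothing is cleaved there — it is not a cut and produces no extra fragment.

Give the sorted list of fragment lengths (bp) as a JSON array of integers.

[3,4,4,4,4,5,6,6,6,6,8,10,10,11,11,12,12,13,14,15,15,16,17]

Scan for sites:
  BxoIX CAGCAA/4: at [16, 39, 45, 63, 81, 114, 129, 143, 160, 173, 189] ⇒ [20, 43, 49, 67, 85, 118, 133, 147, 164, 177, 193]
  RvuIV AGATA/5: at [34, 74, 95, 107, 138] ⇒ [39, 79, 100, 112, 143]
  TgoX TAGGCC/1: at [3, 24, 51, 88, 182, 200] ⇒ [4, 25, 52, 89, 183, 201]

All cut coordinates (distinct, sorted): [4, 20, 25, 39, 43, 49, 52, 67, 79, 85, 89, 100, 112, 118, 133, 143, 147, 164, 177, 183, 193, 201]

Fragments:
  [0,4): 4 bp
  [4,20): 16 bp
  [20,25): 5 bp
  [25,39): 14 bp
  [39,43): 4 bp
  [43,49): 6 bp
  [49,52): 3 bp
  [52,67): 15 bp
  [67,79): 12 bp
  [79,85): 6 bp
  [85,89): 4 bp
  [89,100): 11 bp
  [100,112): 12 bp
  [112,118): 6 bp
  [118,133): 15 bp
  [133,143): 10 bp
  [143,147): 4 bp
  [147,164): 17 bp
  [164,177): 13 bp
  [177,183): 6 bp
  [183,193): 10 bp
  [193,201): 8 bp
  [201,212): 11 bp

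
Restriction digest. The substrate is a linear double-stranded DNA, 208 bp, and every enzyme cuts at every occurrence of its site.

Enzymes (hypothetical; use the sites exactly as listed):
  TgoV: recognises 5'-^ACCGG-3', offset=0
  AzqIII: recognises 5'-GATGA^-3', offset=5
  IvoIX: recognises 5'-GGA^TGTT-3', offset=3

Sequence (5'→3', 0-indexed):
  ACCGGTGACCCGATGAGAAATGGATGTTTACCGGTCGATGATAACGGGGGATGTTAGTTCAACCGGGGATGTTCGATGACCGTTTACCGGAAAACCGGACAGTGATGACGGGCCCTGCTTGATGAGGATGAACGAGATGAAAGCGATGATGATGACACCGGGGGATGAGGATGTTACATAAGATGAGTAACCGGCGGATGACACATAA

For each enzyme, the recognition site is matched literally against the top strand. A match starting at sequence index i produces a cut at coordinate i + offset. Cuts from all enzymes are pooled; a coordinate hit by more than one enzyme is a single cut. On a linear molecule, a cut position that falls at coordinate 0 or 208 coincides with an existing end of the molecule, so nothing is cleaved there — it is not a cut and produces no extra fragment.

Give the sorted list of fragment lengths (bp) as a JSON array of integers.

Scan for sites:
  TgoV (ACCGG, off=0): starts [0, 29, 61, 85, 93, 156, 189] → cuts [29, 61, 85, 93, 156, 189] (position 0 is a terminus of the linear molecule — no cut)
  AzqIII (GATGA, off=5): starts [11, 36, 74, 103, 120, 126, 135, 144, 147, 150, 163, 181, 196] → cuts [16, 41, 79, 108, 125, 131, 140, 149, 152, 155, 168, 186, 201]
  IvoIX (GGATGTT, off=3): starts [21, 48, 66, 168] → cuts [24, 51, 69, 171]

Pooled cuts: [16, 24, 29, 41, 51, 61, 69, 79, 85, 93, 108, 125, 131, 140, 149, 152, 155, 156, 168, 171, 186, 189, 201]

Fragment lengths:
  [0,16): 16 bp
  [16,24): 8 bp
  [24,29): 5 bp
  [29,41): 12 bp
  [41,51): 10 bp
  [51,61): 10 bp
  [61,69): 8 bp
  [69,79): 10 bp
  [79,85): 6 bp
  [85,93): 8 bp
  [93,108): 15 bp
  [108,125): 17 bp
  [125,131): 6 bp
  [131,140): 9 bp
  [140,149): 9 bp
  [149,152): 3 bp
  [152,155): 3 bp
  [155,156): 1 bp
  [156,168): 12 bp
  [168,171): 3 bp
  [171,186): 15 bp
  [186,189): 3 bp
  [189,201): 12 bp
  [201,208): 7 bp

[1,3,3,3,3,5,6,6,7,8,8,8,9,9,10,10,10,12,12,12,15,15,16,17]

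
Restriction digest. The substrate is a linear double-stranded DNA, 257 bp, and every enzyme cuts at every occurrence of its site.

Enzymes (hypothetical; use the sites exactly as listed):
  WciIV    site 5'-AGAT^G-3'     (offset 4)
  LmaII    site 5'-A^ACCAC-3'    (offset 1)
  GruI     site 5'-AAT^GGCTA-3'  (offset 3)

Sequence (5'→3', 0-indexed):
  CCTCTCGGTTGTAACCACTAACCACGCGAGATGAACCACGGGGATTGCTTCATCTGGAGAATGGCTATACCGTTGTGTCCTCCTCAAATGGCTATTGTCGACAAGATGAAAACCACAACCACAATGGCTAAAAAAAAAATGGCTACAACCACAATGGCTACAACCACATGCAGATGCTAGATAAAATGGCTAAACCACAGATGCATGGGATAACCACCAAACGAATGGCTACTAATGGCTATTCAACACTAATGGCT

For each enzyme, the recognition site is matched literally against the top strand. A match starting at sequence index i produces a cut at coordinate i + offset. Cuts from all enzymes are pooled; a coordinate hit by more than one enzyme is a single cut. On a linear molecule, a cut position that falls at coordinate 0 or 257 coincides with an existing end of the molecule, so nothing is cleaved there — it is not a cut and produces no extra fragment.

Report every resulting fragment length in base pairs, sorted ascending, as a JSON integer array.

Site scan:
  WciIV AGATG/4: at [28, 103, 171, 198] ⇒ [32, 107, 175, 202]
  LmaII AACCAC/1: at [12, 19, 33, 110, 116, 146, 161, 192, 211] ⇒ [13, 20, 34, 111, 117, 147, 162, 193, 212]
  GruI AATGGCTA/3: at [59, 86, 122, 137, 152, 184, 223, 233] ⇒ [62, 89, 125, 140, 155, 187, 226, 236]

All cut coordinates (distinct, sorted): [13, 20, 32, 34, 62, 89, 107, 111, 117, 125, 140, 147, 155, 162, 175, 187, 193, 202, 212, 226, 236]

Fragment lengths:
  [0,13): 13 bp
  [13,20): 7 bp
  [20,32): 12 bp
  [32,34): 2 bp
  [34,62): 28 bp
  [62,89): 27 bp
  [89,107): 18 bp
  [107,111): 4 bp
  [111,117): 6 bp
  [117,125): 8 bp
  [125,140): 15 bp
  [140,147): 7 bp
  [147,155): 8 bp
  [155,162): 7 bp
  [162,175): 13 bp
  [175,187): 12 bp
  [187,193): 6 bp
  [193,202): 9 bp
  [202,212): 10 bp
  [212,226): 14 bp
  [226,236): 10 bp
  [236,257): 21 bp

[2,4,6,6,7,7,7,8,8,9,10,10,12,12,13,13,14,15,18,21,27,28]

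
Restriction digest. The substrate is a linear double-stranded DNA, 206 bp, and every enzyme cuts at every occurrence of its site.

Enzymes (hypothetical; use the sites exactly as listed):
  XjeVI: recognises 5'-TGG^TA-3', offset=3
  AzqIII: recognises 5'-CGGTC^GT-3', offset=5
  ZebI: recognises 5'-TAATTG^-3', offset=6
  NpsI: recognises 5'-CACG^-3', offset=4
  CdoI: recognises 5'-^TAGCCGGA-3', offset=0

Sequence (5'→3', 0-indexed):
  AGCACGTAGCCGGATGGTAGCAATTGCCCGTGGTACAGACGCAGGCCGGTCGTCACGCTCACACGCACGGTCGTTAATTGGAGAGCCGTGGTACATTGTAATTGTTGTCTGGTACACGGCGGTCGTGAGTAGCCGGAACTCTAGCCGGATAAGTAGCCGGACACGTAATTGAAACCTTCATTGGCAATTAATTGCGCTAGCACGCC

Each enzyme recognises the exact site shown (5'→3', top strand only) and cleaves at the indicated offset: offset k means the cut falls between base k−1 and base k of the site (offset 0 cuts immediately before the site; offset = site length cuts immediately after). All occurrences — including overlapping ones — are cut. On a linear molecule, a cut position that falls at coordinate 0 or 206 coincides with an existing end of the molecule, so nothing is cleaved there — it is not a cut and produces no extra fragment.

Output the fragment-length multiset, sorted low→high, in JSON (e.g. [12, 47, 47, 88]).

[2,3,4,5,6,6,6,6,6,8,8,8,10,11,11,12,12,12,13,16,18,23]

Per-enzyme occurrences:
  XjeVI TGGTA/3: at [14, 30, 88, 109] ⇒ [17, 33, 91, 112]
  AzqIII CGGTCGT/5: at [46, 67, 119] ⇒ [51, 72, 124]
  ZebI TAATTG/6: at [74, 98, 165, 188] ⇒ [80, 104, 171, 194]
  NpsI CACG/4: at [2, 53, 61, 65, 114, 161, 200] ⇒ [6, 57, 65, 69, 118, 165, 204]
  CdoI TAGCCGGA/0: at [6, 129, 141, 153] ⇒ [6, 129, 141, 153]

Pooled cuts: [6, 17, 33, 51, 57, 65, 69, 72, 80, 91, 104, 112, 118, 124, 129, 141, 153, 165, 171, 194, 204]

Fragment lengths:
  [0,6): 6 bp
  [6,17): 11 bp
  [17,33): 16 bp
  [33,51): 18 bp
  [51,57): 6 bp
  [57,65): 8 bp
  [65,69): 4 bp
  [69,72): 3 bp
  [72,80): 8 bp
  [80,91): 11 bp
  [91,104): 13 bp
  [104,112): 8 bp
  [112,118): 6 bp
  [118,124): 6 bp
  [124,129): 5 bp
  [129,141): 12 bp
  [141,153): 12 bp
  [153,165): 12 bp
  [165,171): 6 bp
  [171,194): 23 bp
  [194,204): 10 bp
  [204,206): 2 bp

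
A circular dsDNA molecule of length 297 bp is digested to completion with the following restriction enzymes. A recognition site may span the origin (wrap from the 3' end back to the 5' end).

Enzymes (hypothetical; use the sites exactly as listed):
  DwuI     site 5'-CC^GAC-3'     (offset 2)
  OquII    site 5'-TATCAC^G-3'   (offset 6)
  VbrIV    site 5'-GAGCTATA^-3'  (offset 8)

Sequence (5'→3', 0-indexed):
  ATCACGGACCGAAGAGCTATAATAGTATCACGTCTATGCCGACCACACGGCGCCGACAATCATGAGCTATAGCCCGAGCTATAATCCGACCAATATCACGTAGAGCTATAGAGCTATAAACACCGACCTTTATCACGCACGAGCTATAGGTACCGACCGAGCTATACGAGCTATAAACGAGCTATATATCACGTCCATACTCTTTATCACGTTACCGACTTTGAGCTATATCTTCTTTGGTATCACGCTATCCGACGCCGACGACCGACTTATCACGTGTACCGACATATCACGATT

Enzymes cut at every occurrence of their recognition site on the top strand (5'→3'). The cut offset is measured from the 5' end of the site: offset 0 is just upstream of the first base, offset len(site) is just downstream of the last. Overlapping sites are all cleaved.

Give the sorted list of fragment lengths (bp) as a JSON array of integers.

[4,6,6,6,6,6,7,7,7,8,9,9,9,10,10,10,11,11,12,12,12,12,12,14,14,16,16,17,18]

Scan for sites:
  DwuI CCGAC/2: at [38, 52, 85, 122, 152, 214, 251, 257, 264, 281] ⇒ [40, 54, 87, 124, 154, 216, 253, 259, 266, 283]
  OquII TATCACG/6: at [25, 93, 130, 186, 204, 240, 270, 287, 296] ⇒ [5, 31, 99, 136, 192, 210, 246, 276, 293]
  VbrIV GAGCTATA/8: at [13, 63, 75, 102, 110, 140, 158, 167, 178, 222] ⇒ [21, 71, 83, 110, 118, 148, 166, 175, 186, 230]

All cut coordinates (distinct, sorted): [5, 21, 31, 40, 54, 71, 83, 87, 99, 110, 118, 124, 136, 148, 154, 166, 175, 186, 192, 210, 216, 230, 246, 253, 259, 266, 276, 283, 293]

Fragments:
  5→21: 16 bp
  21→31: 10 bp
  31→40: 9 bp
  40→54: 14 bp
  54→71: 17 bp
  71→83: 12 bp
  83→87: 4 bp
  87→99: 12 bp
  99→110: 11 bp
  110→118: 8 bp
  118→124: 6 bp
  124→136: 12 bp
  136→148: 12 bp
  148→154: 6 bp
  154→166: 12 bp
  166→175: 9 bp
  175→186: 11 bp
  186→192: 6 bp
  192→210: 18 bp
  210→216: 6 bp
  216→230: 14 bp
  230→246: 16 bp
  246→253: 7 bp
  253→259: 6 bp
  259→266: 7 bp
  266→276: 10 bp
  276→283: 7 bp
  283→293: 10 bp
  293→5 (wrap): 297-293+5 = 9 bp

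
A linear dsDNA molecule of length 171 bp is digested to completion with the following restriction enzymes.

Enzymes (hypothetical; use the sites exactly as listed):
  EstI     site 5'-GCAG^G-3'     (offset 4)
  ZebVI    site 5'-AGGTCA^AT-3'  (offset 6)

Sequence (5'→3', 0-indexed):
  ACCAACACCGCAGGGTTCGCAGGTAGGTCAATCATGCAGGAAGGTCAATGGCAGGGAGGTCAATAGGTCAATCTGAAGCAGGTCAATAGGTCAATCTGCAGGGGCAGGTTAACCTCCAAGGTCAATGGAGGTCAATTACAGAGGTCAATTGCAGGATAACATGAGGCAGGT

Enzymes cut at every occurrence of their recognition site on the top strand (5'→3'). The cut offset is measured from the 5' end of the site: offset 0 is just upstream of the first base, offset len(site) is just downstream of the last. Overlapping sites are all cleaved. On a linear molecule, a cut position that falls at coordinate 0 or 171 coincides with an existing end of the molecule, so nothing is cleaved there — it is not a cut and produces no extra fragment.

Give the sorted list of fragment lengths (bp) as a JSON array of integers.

Per-enzyme occurrences:
  EstI (GCAGG, off=4): starts [9, 18, 35, 50, 77, 97, 103, 150, 165] → cuts [13, 22, 39, 54, 81, 101, 107, 154, 169]
  ZebVI (AGGTCAAT, off=6): starts [24, 41, 56, 64, 79, 87, 118, 128, 141] → cuts [30, 47, 62, 70, 85, 93, 124, 134, 147]

All cut coordinates (distinct, sorted): [13, 22, 30, 39, 47, 54, 62, 70, 81, 85, 93, 101, 107, 124, 134, 147, 154, 169]

Fragments:
  [0,13): 13 bp
  [13,22): 9 bp
  [22,30): 8 bp
  [30,39): 9 bp
  [39,47): 8 bp
  [47,54): 7 bp
  [54,62): 8 bp
  [62,70): 8 bp
  [70,81): 11 bp
  [81,85): 4 bp
  [85,93): 8 bp
  [93,101): 8 bp
  [101,107): 6 bp
  [107,124): 17 bp
  [124,134): 10 bp
  [134,147): 13 bp
  [147,154): 7 bp
  [154,169): 15 bp
  [169,171): 2 bp

[2,4,6,7,7,8,8,8,8,8,8,9,9,10,11,13,13,15,17]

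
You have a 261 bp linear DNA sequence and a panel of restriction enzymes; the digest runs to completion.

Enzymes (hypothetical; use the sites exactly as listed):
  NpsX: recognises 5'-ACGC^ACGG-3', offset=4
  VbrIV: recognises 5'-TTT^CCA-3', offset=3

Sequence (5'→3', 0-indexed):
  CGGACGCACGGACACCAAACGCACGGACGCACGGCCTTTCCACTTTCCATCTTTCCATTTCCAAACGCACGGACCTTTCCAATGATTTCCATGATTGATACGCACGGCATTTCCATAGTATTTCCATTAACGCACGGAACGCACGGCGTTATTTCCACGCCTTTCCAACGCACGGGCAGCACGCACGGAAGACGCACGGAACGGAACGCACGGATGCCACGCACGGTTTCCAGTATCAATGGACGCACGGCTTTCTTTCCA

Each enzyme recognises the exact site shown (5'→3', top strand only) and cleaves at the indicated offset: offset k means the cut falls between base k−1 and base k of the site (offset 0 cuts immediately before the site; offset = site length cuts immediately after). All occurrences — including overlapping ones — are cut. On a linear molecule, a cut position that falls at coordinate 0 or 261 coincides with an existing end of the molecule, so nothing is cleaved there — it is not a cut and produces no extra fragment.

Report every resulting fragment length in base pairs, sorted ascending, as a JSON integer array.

[3,6,7,7,7,7,8,8,8,9,9,9,10,10,10,10,11,11,12,12,13,13,14,15,15,17]

Site scan:
  NpsX (ACGCACGG, off=4): starts [3, 18, 26, 64, 99, 129, 138, 167, 180, 191, 205, 218, 242] → cuts [7, 22, 30, 68, 103, 133, 142, 171, 184, 195, 209, 222, 246]
  VbrIV (TTTCCA, off=3): starts [36, 43, 51, 57, 75, 85, 109, 120, 151, 161, 226, 255] → cuts [39, 46, 54, 60, 78, 88, 112, 123, 154, 164, 229, 258]

Pooled cuts: [7, 22, 30, 39, 46, 54, 60, 68, 78, 88, 103, 112, 123, 133, 142, 154, 164, 171, 184, 195, 209, 222, 229, 246, 258]

Fragment lengths:
  [0,7): 7 bp
  [7,22): 15 bp
  [22,30): 8 bp
  [30,39): 9 bp
  [39,46): 7 bp
  [46,54): 8 bp
  [54,60): 6 bp
  [60,68): 8 bp
  [68,78): 10 bp
  [78,88): 10 bp
  [88,103): 15 bp
  [103,112): 9 bp
  [112,123): 11 bp
  [123,133): 10 bp
  [133,142): 9 bp
  [142,154): 12 bp
  [154,164): 10 bp
  [164,171): 7 bp
  [171,184): 13 bp
  [184,195): 11 bp
  [195,209): 14 bp
  [209,222): 13 bp
  [222,229): 7 bp
  [229,246): 17 bp
  [246,258): 12 bp
  [258,261): 3 bp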